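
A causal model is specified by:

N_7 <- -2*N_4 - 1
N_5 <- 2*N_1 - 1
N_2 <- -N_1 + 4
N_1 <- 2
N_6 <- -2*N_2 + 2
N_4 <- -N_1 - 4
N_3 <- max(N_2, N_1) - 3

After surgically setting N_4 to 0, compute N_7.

-1

The intervention breaks the incoming arrows to N_4: N_4 <- -N_1 - 4 no longer applies, and N_4 = 0.
N_7 = -2*N_4 - 1  [with N_4=0]  = -1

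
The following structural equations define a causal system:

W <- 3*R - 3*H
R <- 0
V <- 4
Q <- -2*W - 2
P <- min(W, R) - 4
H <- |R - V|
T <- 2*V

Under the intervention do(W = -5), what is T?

The intervention breaks the incoming arrows to W: W <- 3*R - 3*H no longer applies, and W = -5.
No directed path runs from W to T, so T keeps its natural value.
T = 2*V  [with V=4]  = 8

8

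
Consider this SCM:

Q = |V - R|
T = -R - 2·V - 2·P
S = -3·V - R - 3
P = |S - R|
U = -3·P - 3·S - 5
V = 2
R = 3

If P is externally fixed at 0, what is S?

The intervention breaks the incoming arrows to P: P = |S - R| no longer applies, and P = 0.
Since S is not a descendant of the intervened variable, it is unaffected.
S = -3·V - R - 3  [with V=2, R=3]  = -12

-12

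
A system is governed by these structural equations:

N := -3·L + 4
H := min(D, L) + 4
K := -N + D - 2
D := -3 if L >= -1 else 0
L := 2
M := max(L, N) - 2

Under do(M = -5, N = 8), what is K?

Setting M = -5, N = 8 by intervention discards those variables' equations.
D = -3 if L >= -1 else 0  [with L=2]  = -3
K = -N + D - 2  [with N=8, D=-3]  = -13

-13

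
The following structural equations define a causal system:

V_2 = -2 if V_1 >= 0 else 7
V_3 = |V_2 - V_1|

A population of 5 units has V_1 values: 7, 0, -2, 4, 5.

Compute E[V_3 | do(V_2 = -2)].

4.8

do(V_2=-2) breaks V_2's dependence on V_1. With V_2=-2 fixed, V_3 across the units is 9, 2, 0, 6, 7, mean 4.8.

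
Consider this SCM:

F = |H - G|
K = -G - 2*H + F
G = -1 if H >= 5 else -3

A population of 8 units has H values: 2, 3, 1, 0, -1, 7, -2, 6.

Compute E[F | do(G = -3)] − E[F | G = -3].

1.5

do(G=-3) breaks G's dependence on H. With G=-3 fixed, F across the units is 5, 6, 4, 3, 2, 10, 1, 9, mean 5.
Conditioning on G=-3 selects the 6 unit(s) with H ∈ {2, 3, 1, 0, -1, -2}. Their F values: 5, 6, 4, 3, 2, 1. Mean = 3.5.
Difference = 5 − 3.5 = 1.5.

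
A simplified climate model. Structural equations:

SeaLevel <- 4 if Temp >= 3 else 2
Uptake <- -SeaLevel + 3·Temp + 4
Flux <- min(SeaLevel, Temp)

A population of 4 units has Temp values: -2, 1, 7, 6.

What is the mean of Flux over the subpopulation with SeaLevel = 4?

4

Observing SeaLevel=4 restricts to units where SeaLevel's equation naturally yields 4: Temp ∈ {7, 6}. In that subpopulation Flux = 4, 4, mean 4.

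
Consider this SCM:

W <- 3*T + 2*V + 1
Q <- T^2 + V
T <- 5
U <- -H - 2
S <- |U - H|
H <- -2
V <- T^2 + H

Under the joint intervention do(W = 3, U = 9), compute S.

Under do(W = 3, U = 9), each intervened variable's structural equation is replaced by its fixed value.
S = |U - H|  [with U=9, H=-2]  = 11

11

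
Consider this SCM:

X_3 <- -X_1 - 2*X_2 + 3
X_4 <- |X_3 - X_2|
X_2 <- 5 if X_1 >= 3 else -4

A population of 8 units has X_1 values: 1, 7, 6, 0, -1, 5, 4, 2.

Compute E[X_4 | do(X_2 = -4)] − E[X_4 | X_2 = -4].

The intervention sets X_2=-4 in all 8 units regardless of X_1. Recomputing X_4 per unit gives 14, 8, 9, 15, 16, 10, 11, 13; average 12.
Observing X_2=-4 restricts to units where X_2's equation naturally yields -4: X_1 ∈ {1, 0, -1, 2}. In that subpopulation X_4 = 14, 15, 16, 13, mean 14.5.
Difference = 12 − 14.5 = -2.5.

-2.5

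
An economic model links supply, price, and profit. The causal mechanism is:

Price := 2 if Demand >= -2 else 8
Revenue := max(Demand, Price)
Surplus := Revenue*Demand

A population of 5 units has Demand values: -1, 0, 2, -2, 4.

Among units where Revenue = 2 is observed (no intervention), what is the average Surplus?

Observing Revenue=2 restricts to units where Revenue's equation naturally yields 2: Demand ∈ {-1, 0, 2, -2}. In that subpopulation Surplus = -2, 0, 4, -4, mean -0.5.

-0.5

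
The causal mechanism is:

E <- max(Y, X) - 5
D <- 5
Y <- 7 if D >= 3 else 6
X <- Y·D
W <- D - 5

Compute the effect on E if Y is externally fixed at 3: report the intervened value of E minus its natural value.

-20

Under do(Y=3), the mechanism Y <- 7 if D >= 3 else 6 is discarded; Y is fixed at 3.
X = Y·D  [with Y=3, D=5]  = 15
E = max(Y, X) - 5  [with Y=3, X=15]  = 10
Without intervention: Y = 7 if D >= 3 else 6  [with D=5]  = 7; X = Y·D  [with Y=7, D=5]  = 35; E = max(Y, X) - 5  [with Y=7, X=35]  = 30.
Change = 10 − 30 = -20.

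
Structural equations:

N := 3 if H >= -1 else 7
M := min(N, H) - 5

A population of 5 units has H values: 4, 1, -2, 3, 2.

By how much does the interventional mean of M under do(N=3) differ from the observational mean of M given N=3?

Under do(N=3), N's equation is replaced by N=3 for every unit. Per-unit M: -2, -4, -7, -2, -3. Mean = -3.6.
E[M|N=3] averages over only the 4 units with N=3 (H = 4, 1, 3, 2): M = -2, -4, -2, -3, mean -2.75.
Difference = -3.6 − (-2.75) = -0.85.

-0.85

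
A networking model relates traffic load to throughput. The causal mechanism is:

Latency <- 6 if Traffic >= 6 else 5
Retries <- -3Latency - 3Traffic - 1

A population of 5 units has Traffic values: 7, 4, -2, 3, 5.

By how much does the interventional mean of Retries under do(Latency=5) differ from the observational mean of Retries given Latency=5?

The intervention sets Latency=5 in all 5 units regardless of Traffic. Recomputing Retries per unit gives -37, -28, -10, -25, -31; average -26.2.
Conditioning on Latency=5 selects the 4 unit(s) with Traffic ∈ {4, -2, 3, 5}. Their Retries values: -28, -10, -25, -31. Mean = -23.5.
Difference = -26.2 − (-23.5) = -2.7.

-2.7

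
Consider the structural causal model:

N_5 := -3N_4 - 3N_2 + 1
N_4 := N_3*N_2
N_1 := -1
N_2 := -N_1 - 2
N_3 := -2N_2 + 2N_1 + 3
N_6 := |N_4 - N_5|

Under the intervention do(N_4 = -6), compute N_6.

28

Under do(N_4=-6), the mechanism N_4 := N_3*N_2 is discarded; N_4 is fixed at -6.
N_2 = -N_1 - 2  [with N_1=-1]  = -1
N_5 = -3N_4 - 3N_2 + 1  [with N_4=-6, N_2=-1]  = 22
N_6 = |N_4 - N_5|  [with N_4=-6, N_5=22]  = 28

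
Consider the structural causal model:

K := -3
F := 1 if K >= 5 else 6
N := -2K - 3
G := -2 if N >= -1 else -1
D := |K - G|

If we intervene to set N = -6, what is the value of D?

Under do(N=-6), the mechanism N := -2K - 3 is discarded; N is fixed at -6.
G = -2 if N >= -1 else -1  [with N=-6]  = -1
D = |K - G|  [with K=-3, G=-1]  = 2

2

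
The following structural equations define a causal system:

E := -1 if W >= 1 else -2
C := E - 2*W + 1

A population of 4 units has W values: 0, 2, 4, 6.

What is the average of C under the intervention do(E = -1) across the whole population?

do(E=-1) breaks E's dependence on W. With E=-1 fixed, C across the units is 0, -4, -8, -12, mean -6.

-6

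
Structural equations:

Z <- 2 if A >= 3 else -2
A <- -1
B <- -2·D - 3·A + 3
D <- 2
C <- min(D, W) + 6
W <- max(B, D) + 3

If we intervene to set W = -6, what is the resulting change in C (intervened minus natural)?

Under do(W=-6), the mechanism W <- max(B, D) + 3 is discarded; W is fixed at -6.
C = min(D, W) + 6  [with D=2, W=-6]  = 0
Without intervention: B = -2·D - 3·A + 3  [with D=2, A=-1]  = 2; W = max(B, D) + 3  [with B=2, D=2]  = 5; C = min(D, W) + 6  [with D=2, W=5]  = 8.
Change = 0 − 8 = -8.

-8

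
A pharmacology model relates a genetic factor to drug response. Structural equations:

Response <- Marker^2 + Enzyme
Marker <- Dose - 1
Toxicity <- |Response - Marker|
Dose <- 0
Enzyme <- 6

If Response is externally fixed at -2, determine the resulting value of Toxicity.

1

Intervening sets Response = -2 and removes its equation (Response <- Marker^2 + Enzyme).
Marker = Dose - 1  [with Dose=0]  = -1
Toxicity = |Response - Marker|  [with Response=-2, Marker=-1]  = 1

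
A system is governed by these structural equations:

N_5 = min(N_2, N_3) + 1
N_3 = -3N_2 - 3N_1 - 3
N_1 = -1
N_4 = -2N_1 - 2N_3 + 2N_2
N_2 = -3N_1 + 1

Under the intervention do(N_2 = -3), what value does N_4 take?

-22

Under do(N_2=-3), the mechanism N_2 = -3N_1 + 1 is discarded; N_2 is fixed at -3.
N_3 = -3N_2 - 3N_1 - 3  [with N_2=-3, N_1=-1]  = 9
N_4 = -2N_1 - 2N_3 + 2N_2  [with N_1=-1, N_3=9, N_2=-3]  = -22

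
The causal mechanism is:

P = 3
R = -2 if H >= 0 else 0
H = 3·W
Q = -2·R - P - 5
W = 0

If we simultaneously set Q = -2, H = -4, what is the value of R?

0

Under do(Q = -2, H = -4), each intervened variable's structural equation is replaced by its fixed value.
R = -2 if H >= 0 else 0  [with H=-4]  = 0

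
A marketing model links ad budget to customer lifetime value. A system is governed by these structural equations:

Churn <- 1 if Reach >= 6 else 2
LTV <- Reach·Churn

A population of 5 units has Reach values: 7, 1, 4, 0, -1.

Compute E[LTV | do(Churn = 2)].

4.4

Every unit gets Churn=2 under the intervention. LTV values become 14, 2, 8, 0, -2; E[LTV|do(Churn=2)] = 4.4.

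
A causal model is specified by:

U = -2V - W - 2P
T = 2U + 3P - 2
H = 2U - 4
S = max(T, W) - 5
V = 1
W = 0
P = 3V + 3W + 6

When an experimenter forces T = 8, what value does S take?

Under do(T=8), the mechanism T = 2U + 3P - 2 is discarded; T is fixed at 8.
S = max(T, W) - 5  [with T=8, W=0]  = 3

3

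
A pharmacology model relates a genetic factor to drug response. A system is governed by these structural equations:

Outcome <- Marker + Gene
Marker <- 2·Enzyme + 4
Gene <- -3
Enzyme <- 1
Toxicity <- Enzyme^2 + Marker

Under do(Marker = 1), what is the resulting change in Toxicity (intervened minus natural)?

The intervention breaks the incoming arrows to Marker: Marker <- 2·Enzyme + 4 no longer applies, and Marker = 1.
Toxicity = Enzyme^2 + Marker  [with Enzyme=1, Marker=1]  = 2
Without intervention: Marker = 2·Enzyme + 4  [with Enzyme=1]  = 6; Toxicity = Enzyme^2 + Marker  [with Enzyme=1, Marker=6]  = 7.
Change = 2 − 7 = -5.

-5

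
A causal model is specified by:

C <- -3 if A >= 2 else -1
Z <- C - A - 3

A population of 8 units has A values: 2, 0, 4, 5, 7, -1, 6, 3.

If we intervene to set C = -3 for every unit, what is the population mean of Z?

-9.25

Every unit gets C=-3 under the intervention. Z values become -8, -6, -10, -11, -13, -5, -12, -9; E[Z|do(C=-3)] = -9.25.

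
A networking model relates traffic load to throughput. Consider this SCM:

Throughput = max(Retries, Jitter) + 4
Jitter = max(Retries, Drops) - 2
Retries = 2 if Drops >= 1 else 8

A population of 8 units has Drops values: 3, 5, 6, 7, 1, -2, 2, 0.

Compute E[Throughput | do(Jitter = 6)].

10.5

Under do(Jitter=6), Jitter's equation is replaced by Jitter=6 for every unit. Per-unit Throughput: 10, 10, 10, 10, 10, 12, 10, 12. Mean = 10.5.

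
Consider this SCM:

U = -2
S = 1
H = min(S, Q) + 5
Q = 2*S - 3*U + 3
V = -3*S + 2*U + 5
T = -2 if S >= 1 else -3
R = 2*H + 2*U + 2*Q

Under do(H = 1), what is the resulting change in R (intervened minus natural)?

The intervention breaks the incoming arrows to H: H = min(S, Q) + 5 no longer applies, and H = 1.
Q = 2*S - 3*U + 3  [with S=1, U=-2]  = 11
R = 2*H + 2*U + 2*Q  [with H=1, U=-2, Q=11]  = 20
Without intervention: Q = 2*S - 3*U + 3  [with S=1, U=-2]  = 11; H = min(S, Q) + 5  [with S=1, Q=11]  = 6; R = 2*H + 2*U + 2*Q  [with H=6, U=-2, Q=11]  = 30.
Change = 20 − 30 = -10.

-10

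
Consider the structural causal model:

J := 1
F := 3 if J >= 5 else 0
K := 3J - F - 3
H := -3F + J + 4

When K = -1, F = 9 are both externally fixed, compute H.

Setting K = -1, F = 9 by intervention discards those variables' equations.
H = -3F + J + 4  [with F=9, J=1]  = -22

-22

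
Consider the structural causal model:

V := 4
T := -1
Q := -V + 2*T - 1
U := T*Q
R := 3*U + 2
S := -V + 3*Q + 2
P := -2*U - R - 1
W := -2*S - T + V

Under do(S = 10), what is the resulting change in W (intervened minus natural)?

-66

Intervening sets S = 10 and removes its equation (S := -V + 3*Q + 2).
W = -2*S - T + V  [with S=10, T=-1, V=4]  = -15
Without intervention: Q = -V + 2*T - 1  [with V=4, T=-1]  = -7; S = -V + 3*Q + 2  [with V=4, Q=-7]  = -23; W = -2*S - T + V  [with S=-23, T=-1, V=4]  = 51.
Change = -15 − 51 = -66.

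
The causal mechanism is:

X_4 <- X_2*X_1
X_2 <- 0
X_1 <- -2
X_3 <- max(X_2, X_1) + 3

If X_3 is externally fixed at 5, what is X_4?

The intervention breaks the incoming arrows to X_3: X_3 <- max(X_2, X_1) + 3 no longer applies, and X_3 = 5.
X_4 is not downstream of the intervention, so its value is determined by the original equations.
X_4 = X_2*X_1  [with X_2=0, X_1=-2]  = 0

0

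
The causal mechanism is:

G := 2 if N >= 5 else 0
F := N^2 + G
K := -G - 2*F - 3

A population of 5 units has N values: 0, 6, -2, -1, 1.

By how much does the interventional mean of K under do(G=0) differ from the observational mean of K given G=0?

Under do(G=0), G's equation is replaced by G=0 for every unit. Per-unit K: -3, -75, -11, -5, -5. Mean = -19.8.
E[K|G=0] averages over only the 4 units with G=0 (N = 0, -2, -1, 1): K = -3, -11, -5, -5, mean -6.
Difference = -19.8 − (-6) = -13.8.

-13.8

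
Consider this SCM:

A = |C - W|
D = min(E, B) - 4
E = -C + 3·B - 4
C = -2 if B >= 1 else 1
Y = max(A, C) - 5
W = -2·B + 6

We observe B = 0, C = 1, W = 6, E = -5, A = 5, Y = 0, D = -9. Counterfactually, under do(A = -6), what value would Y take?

-4

The intervention breaks the incoming arrows to A: A = |C - W| no longer applies, and A = -6.
C = -2 if B >= 1 else 1  [with B=0]  = 1
Y = max(A, C) - 5  [with A=-6, C=1]  = -4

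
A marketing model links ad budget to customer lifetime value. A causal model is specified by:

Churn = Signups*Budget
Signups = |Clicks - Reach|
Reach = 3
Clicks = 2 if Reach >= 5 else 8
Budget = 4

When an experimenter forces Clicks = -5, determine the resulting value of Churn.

32

do(Clicks=-5) replaces the equation Clicks = 2 if Reach >= 5 else 8 with the constant Clicks = -5.
Signups = |Clicks - Reach|  [with Clicks=-5, Reach=3]  = 8
Churn = Signups*Budget  [with Signups=8, Budget=4]  = 32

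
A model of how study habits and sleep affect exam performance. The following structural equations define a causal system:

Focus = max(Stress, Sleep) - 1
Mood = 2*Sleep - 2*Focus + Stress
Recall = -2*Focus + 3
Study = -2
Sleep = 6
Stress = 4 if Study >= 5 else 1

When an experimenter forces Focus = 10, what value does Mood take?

-7

Intervening sets Focus = 10 and removes its equation (Focus = max(Stress, Sleep) - 1).
Stress = 4 if Study >= 5 else 1  [with Study=-2]  = 1
Mood = 2*Sleep - 2*Focus + Stress  [with Sleep=6, Focus=10, Stress=1]  = -7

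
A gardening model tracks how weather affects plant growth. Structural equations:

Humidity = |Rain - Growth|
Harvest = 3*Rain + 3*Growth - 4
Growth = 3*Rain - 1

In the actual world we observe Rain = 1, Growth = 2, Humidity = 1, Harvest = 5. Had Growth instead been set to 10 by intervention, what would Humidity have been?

9

The intervention breaks the incoming arrows to Growth: Growth = 3*Rain - 1 no longer applies, and Growth = 10.
Humidity = |Rain - Growth|  [with Rain=1, Growth=10]  = 9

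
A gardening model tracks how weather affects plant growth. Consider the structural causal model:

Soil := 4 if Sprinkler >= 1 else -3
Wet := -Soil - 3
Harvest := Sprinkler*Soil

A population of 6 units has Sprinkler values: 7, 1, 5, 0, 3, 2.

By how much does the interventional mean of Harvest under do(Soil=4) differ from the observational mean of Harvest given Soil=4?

do(Soil=4) breaks Soil's dependence on Sprinkler. With Soil=4 fixed, Harvest across the units is 28, 4, 20, 0, 12, 8, mean 12.
E[Harvest|Soil=4] averages over only the 5 units with Soil=4 (Sprinkler = 7, 1, 5, 3, 2): Harvest = 28, 4, 20, 12, 8, mean 14.4.
Difference = 12 − 14.4 = -2.4.

-2.4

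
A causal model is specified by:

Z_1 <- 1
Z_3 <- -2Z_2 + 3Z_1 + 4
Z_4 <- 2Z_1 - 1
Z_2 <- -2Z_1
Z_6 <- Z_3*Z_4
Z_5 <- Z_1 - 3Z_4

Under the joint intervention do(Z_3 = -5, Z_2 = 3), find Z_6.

Setting Z_3 = -5, Z_2 = 3 by intervention discards those variables' equations.
Z_4 = 2Z_1 - 1  [with Z_1=1]  = 1
Z_6 = Z_3*Z_4  [with Z_3=-5, Z_4=1]  = -5

-5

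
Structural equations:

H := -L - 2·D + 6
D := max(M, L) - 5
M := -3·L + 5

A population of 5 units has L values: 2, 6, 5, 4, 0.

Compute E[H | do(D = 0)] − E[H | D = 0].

Every unit gets D=0 under the intervention. H values become 4, 0, 1, 2, 6; E[H|do(D=0)] = 2.6.
Conditioning on D=0 selects the 2 unit(s) with L ∈ {5, 0}. Their H values: 1, 6. Mean = 3.5.
Difference = 2.6 − 3.5 = -0.9.

-0.9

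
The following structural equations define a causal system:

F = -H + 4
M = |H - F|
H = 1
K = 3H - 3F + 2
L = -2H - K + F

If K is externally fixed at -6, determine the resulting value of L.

7

Intervening sets K = -6 and removes its equation (K = 3H - 3F + 2).
F = -H + 4  [with H=1]  = 3
L = -2H - K + F  [with H=1, K=-6, F=3]  = 7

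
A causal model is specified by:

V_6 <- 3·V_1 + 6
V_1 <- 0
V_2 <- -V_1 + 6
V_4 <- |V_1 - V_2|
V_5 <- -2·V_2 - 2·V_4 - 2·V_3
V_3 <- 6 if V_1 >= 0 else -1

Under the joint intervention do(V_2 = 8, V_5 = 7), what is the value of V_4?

8

The joint intervention fixes V_2 = 8, V_5 = 7, removing each variable's own equation.
V_4 = |V_1 - V_2|  [with V_1=0, V_2=8]  = 8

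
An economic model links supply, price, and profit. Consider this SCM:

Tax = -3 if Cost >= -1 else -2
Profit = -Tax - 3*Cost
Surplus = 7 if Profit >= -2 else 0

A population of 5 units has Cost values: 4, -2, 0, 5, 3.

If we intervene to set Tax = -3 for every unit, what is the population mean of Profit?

-3

Under do(Tax=-3), Tax's equation is replaced by Tax=-3 for every unit. Per-unit Profit: -9, 9, 3, -12, -6. Mean = -3.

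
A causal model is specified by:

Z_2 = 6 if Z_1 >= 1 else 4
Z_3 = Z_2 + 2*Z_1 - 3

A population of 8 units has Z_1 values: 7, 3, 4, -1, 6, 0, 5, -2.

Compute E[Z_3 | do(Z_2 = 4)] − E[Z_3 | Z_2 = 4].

The intervention sets Z_2=4 in all 8 units regardless of Z_1. Recomputing Z_3 per unit gives 15, 7, 9, -1, 13, 1, 11, -3; average 6.5.
Conditioning on Z_2=4 selects the 3 unit(s) with Z_1 ∈ {-1, 0, -2}. Their Z_3 values: -1, 1, -3. Mean = -1.
Difference = 6.5 − (-1) = 7.5.

7.5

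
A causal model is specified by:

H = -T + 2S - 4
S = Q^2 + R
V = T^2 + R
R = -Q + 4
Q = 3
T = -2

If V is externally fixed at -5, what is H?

18

do(V=-5) replaces the equation V = T^2 + R with the constant V = -5.
Since H is not a descendant of the intervened variable, it is unaffected.
R = -Q + 4  [with Q=3]  = 1
S = Q^2 + R  [with Q=3, R=1]  = 10
H = -T + 2S - 4  [with T=-2, S=10]  = 18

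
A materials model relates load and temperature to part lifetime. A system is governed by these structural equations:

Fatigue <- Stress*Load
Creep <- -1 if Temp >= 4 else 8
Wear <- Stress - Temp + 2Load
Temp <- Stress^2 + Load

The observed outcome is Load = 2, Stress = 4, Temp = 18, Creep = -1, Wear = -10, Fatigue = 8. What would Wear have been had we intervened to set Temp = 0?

do(Temp=0) replaces the equation Temp <- Stress^2 + Load with the constant Temp = 0.
Wear = Stress - Temp + 2Load  [with Stress=4, Temp=0, Load=2]  = 8

8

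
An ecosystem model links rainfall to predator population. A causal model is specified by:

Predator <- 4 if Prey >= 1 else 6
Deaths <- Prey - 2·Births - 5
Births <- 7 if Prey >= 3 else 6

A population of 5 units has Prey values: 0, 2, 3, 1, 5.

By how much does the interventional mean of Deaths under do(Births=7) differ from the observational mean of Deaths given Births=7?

Every unit gets Births=7 under the intervention. Deaths values become -19, -17, -16, -18, -14; E[Deaths|do(Births=7)] = -16.8.
Conditioning on Births=7 selects the 2 unit(s) with Prey ∈ {3, 5}. Their Deaths values: -16, -14. Mean = -15.
Difference = -16.8 − (-15) = -1.8.

-1.8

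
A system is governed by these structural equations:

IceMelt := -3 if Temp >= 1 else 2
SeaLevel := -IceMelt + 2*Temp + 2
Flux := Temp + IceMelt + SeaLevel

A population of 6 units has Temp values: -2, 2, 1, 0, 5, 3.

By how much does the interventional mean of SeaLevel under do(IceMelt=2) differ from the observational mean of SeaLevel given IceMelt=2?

5

Every unit gets IceMelt=2 under the intervention. SeaLevel values become -4, 4, 2, 0, 10, 6; E[SeaLevel|do(IceMelt=2)] = 3.
Observing IceMelt=2 restricts to units where IceMelt's equation naturally yields 2: Temp ∈ {-2, 0}. In that subpopulation SeaLevel = -4, 0, mean -2.
Difference = 3 − (-2) = 5.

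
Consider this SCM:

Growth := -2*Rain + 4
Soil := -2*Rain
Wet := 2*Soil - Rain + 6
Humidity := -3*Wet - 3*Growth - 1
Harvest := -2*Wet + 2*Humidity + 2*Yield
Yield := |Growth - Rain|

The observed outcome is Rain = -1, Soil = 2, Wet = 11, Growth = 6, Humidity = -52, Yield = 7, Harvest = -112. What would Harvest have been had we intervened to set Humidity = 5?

Under do(Humidity=5), the mechanism Humidity := -3*Wet - 3*Growth - 1 is discarded; Humidity is fixed at 5.
Soil = -2*Rain  [with Rain=-1]  = 2
Wet = 2*Soil - Rain + 6  [with Soil=2, Rain=-1]  = 11
Growth = -2*Rain + 4  [with Rain=-1]  = 6
Yield = |Growth - Rain|  [with Growth=6, Rain=-1]  = 7
Harvest = -2*Wet + 2*Humidity + 2*Yield  [with Wet=11, Humidity=5, Yield=7]  = 2

2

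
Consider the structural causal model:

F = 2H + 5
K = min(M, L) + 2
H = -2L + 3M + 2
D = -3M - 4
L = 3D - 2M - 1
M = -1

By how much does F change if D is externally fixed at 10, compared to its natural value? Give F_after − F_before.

-132

Under do(D=10), the mechanism D = -3M - 4 is discarded; D is fixed at 10.
L = 3D - 2M - 1  [with D=10, M=-1]  = 31
H = -2L + 3M + 2  [with L=31, M=-1]  = -63
F = 2H + 5  [with H=-63]  = -121
Without intervention: D = -3M - 4  [with M=-1]  = -1; L = 3D - 2M - 1  [with D=-1, M=-1]  = -2; H = -2L + 3M + 2  [with L=-2, M=-1]  = 3; F = 2H + 5  [with H=3]  = 11.
Change = -121 − 11 = -132.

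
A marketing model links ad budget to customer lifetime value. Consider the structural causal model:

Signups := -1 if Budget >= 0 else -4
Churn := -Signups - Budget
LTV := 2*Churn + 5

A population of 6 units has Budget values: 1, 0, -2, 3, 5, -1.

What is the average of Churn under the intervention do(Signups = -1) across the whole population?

0

do(Signups=-1) breaks Signups's dependence on Budget. With Signups=-1 fixed, Churn across the units is 0, 1, 3, -2, -4, 2, mean 0.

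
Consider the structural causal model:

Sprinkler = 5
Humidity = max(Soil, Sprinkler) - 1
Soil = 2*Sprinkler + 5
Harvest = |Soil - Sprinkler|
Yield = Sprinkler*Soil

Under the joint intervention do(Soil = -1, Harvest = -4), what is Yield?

The joint intervention fixes Soil = -1, Harvest = -4, removing each variable's own equation.
Yield = Sprinkler*Soil  [with Sprinkler=5, Soil=-1]  = -5

-5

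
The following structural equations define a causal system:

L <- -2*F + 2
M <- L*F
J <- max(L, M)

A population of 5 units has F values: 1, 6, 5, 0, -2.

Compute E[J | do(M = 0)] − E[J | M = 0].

0.6

The intervention sets M=0 in all 5 units regardless of F. Recomputing J per unit gives 0, 0, 0, 2, 6; average 1.6.
Observing M=0 restricts to units where M's equation naturally yields 0: F ∈ {1, 0}. In that subpopulation J = 0, 2, mean 1.
Difference = 1.6 − 1 = 0.6.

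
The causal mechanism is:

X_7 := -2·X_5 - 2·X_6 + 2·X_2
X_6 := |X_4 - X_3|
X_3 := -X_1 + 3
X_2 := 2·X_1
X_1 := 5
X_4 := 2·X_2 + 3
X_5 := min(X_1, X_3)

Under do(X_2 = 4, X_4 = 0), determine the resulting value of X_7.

8

Setting X_2 = 4, X_4 = 0 by intervention discards those variables' equations.
X_3 = -X_1 + 3  [with X_1=5]  = -2
X_5 = min(X_1, X_3)  [with X_1=5, X_3=-2]  = -2
X_6 = |X_4 - X_3|  [with X_4=0, X_3=-2]  = 2
X_7 = -2·X_5 - 2·X_6 + 2·X_2  [with X_5=-2, X_6=2, X_2=4]  = 8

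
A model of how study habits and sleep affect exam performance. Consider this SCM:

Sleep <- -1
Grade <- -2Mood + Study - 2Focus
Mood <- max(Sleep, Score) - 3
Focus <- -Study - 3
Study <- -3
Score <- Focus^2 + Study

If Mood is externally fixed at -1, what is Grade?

The intervention breaks the incoming arrows to Mood: Mood <- max(Sleep, Score) - 3 no longer applies, and Mood = -1.
Focus = -Study - 3  [with Study=-3]  = 0
Grade = -2Mood + Study - 2Focus  [with Mood=-1, Study=-3, Focus=0]  = -1

-1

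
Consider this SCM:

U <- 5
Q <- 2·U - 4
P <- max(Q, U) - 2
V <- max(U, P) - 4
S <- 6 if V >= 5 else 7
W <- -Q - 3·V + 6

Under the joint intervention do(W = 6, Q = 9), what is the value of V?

Under do(W = 6, Q = 9), each intervened variable's structural equation is replaced by its fixed value.
P = max(Q, U) - 2  [with Q=9, U=5]  = 7
V = max(U, P) - 4  [with U=5, P=7]  = 3

3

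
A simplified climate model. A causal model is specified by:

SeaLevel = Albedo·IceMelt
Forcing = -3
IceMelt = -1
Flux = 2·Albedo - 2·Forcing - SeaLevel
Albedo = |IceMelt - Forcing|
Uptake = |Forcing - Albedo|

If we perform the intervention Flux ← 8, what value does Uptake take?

5

The intervention breaks the incoming arrows to Flux: Flux = 2·Albedo - 2·Forcing - SeaLevel no longer applies, and Flux = 8.
Since Uptake is not a descendant of the intervened variable, it is unaffected.
Albedo = |IceMelt - Forcing|  [with IceMelt=-1, Forcing=-3]  = 2
Uptake = |Forcing - Albedo|  [with Forcing=-3, Albedo=2]  = 5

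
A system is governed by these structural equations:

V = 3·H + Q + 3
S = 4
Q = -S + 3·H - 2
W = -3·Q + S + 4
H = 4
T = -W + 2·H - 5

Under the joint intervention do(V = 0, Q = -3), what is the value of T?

Under do(V = 0, Q = -3), each intervened variable's structural equation is replaced by its fixed value.
W = -3·Q + S + 4  [with Q=-3, S=4]  = 17
T = -W + 2·H - 5  [with W=17, H=4]  = -14

-14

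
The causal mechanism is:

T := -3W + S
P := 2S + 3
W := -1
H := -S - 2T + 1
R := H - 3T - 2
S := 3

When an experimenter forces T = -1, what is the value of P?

9

The intervention breaks the incoming arrows to T: T := -3W + S no longer applies, and T = -1.
No directed path runs from T to P, so P keeps its natural value.
P = 2S + 3  [with S=3]  = 9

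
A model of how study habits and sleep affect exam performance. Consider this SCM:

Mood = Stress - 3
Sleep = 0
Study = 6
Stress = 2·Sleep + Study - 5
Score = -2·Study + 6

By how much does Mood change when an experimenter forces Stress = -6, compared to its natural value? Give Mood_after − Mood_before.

do(Stress=-6) replaces the equation Stress = 2·Sleep + Study - 5 with the constant Stress = -6.
Mood = Stress - 3  [with Stress=-6]  = -9
Without intervention: Stress = 2·Sleep + Study - 5  [with Sleep=0, Study=6]  = 1; Mood = Stress - 3  [with Stress=1]  = -2.
Change = -9 − (-2) = -7.

-7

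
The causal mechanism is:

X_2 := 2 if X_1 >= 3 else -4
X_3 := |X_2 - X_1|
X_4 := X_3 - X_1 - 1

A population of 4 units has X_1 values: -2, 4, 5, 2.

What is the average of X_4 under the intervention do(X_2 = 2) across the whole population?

-1

The intervention sets X_2=2 in all 4 units regardless of X_1. Recomputing X_4 per unit gives 5, -3, -3, -3; average -1.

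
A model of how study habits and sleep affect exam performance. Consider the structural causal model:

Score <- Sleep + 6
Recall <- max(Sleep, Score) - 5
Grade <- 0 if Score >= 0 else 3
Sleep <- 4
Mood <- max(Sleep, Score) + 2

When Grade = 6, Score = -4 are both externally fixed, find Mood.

Setting Grade = 6, Score = -4 by intervention discards those variables' equations.
Mood = max(Sleep, Score) + 2  [with Sleep=4, Score=-4]  = 6

6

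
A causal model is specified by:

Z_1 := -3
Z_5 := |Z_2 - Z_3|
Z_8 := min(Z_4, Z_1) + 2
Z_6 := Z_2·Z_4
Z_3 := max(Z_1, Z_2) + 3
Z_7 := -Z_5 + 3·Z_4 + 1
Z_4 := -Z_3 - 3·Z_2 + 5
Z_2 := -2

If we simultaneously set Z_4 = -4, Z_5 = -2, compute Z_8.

The joint intervention fixes Z_4 = -4, Z_5 = -2, removing each variable's own equation.
Z_8 = min(Z_4, Z_1) + 2  [with Z_4=-4, Z_1=-3]  = -2

-2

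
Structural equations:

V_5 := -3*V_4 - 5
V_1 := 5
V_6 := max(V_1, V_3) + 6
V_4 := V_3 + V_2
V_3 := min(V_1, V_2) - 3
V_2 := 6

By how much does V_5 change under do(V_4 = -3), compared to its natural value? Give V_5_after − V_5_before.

Intervening sets V_4 = -3 and removes its equation (V_4 := V_3 + V_2).
V_5 = -3*V_4 - 5  [with V_4=-3]  = 4
Without intervention: V_3 = min(V_1, V_2) - 3  [with V_1=5, V_2=6]  = 2; V_4 = V_3 + V_2  [with V_3=2, V_2=6]  = 8; V_5 = -3*V_4 - 5  [with V_4=8]  = -29.
Change = 4 − (-29) = 33.

33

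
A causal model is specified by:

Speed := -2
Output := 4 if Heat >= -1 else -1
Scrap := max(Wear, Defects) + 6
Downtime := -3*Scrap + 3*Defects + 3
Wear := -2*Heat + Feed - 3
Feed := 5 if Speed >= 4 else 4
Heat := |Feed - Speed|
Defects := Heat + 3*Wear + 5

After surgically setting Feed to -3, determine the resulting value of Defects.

-18

do(Feed=-3) replaces the equation Feed := 5 if Speed >= 4 else 4 with the constant Feed = -3.
Heat = |Feed - Speed|  [with Feed=-3, Speed=-2]  = 1
Wear = -2*Heat + Feed - 3  [with Heat=1, Feed=-3]  = -8
Defects = Heat + 3*Wear + 5  [with Heat=1, Wear=-8]  = -18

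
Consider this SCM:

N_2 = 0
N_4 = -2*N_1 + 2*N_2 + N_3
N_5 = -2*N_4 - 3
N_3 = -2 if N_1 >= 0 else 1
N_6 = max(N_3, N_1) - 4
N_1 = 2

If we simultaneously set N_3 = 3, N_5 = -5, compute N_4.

-1

The joint intervention fixes N_3 = 3, N_5 = -5, removing each variable's own equation.
N_4 = -2*N_1 + 2*N_2 + N_3  [with N_1=2, N_2=0, N_3=3]  = -1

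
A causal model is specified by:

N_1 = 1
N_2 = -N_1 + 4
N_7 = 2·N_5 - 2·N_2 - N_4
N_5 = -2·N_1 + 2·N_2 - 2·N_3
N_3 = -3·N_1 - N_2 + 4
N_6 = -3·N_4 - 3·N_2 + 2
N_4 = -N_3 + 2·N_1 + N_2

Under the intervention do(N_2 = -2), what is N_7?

-17

Under do(N_2=-2), the mechanism N_2 = -N_1 + 4 is discarded; N_2 is fixed at -2.
N_3 = -3·N_1 - N_2 + 4  [with N_1=1, N_2=-2]  = 3
N_4 = -N_3 + 2·N_1 + N_2  [with N_3=3, N_1=1, N_2=-2]  = -3
N_5 = -2·N_1 + 2·N_2 - 2·N_3  [with N_1=1, N_2=-2, N_3=3]  = -12
N_7 = 2·N_5 - 2·N_2 - N_4  [with N_5=-12, N_2=-2, N_4=-3]  = -17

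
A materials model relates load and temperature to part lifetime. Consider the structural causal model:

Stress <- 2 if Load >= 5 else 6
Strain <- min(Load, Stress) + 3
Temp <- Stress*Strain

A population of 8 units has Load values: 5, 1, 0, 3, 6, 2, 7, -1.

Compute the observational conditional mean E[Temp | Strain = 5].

E[Temp|Strain=5] averages over only the 4 units with Strain=5 (Load = 5, 6, 2, 7): Temp = 10, 10, 30, 10, mean 15.

15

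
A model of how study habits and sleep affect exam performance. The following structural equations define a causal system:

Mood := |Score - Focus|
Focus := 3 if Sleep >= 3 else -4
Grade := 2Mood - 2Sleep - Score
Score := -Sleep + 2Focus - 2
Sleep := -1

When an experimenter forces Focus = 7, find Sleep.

Under do(Focus=7), the mechanism Focus := 3 if Sleep >= 3 else -4 is discarded; Focus is fixed at 7.
Sleep is not downstream of the intervention, so its value is determined by the original equations.

-1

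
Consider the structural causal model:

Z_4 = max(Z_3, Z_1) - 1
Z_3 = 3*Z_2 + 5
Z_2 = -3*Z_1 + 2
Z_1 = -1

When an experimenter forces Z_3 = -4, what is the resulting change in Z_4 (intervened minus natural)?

The intervention breaks the incoming arrows to Z_3: Z_3 = 3*Z_2 + 5 no longer applies, and Z_3 = -4.
Z_4 = max(Z_3, Z_1) - 1  [with Z_3=-4, Z_1=-1]  = -2
Without intervention: Z_2 = -3*Z_1 + 2  [with Z_1=-1]  = 5; Z_3 = 3*Z_2 + 5  [with Z_2=5]  = 20; Z_4 = max(Z_3, Z_1) - 1  [with Z_3=20, Z_1=-1]  = 19.
Change = -2 − 19 = -21.

-21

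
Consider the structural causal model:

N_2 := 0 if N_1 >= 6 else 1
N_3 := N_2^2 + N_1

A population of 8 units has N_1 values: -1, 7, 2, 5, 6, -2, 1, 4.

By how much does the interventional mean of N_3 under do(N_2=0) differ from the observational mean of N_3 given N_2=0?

Every unit gets N_2=0 under the intervention. N_3 values become -1, 7, 2, 5, 6, -2, 1, 4; E[N_3|do(N_2=0)] = 2.75.
Observing N_2=0 restricts to units where N_2's equation naturally yields 0: N_1 ∈ {7, 6}. In that subpopulation N_3 = 7, 6, mean 6.5.
Difference = 2.75 − 6.5 = -3.75.

-3.75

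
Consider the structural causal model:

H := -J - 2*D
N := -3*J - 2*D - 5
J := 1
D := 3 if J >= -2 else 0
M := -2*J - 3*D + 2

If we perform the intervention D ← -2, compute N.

-4

The intervention breaks the incoming arrows to D: D := 3 if J >= -2 else 0 no longer applies, and D = -2.
N = -3*J - 2*D - 5  [with J=1, D=-2]  = -4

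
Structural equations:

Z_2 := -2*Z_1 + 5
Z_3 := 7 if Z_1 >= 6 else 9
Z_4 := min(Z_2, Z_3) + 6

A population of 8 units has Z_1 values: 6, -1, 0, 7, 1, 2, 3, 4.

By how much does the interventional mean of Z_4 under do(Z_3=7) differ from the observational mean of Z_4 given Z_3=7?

7.5

Every unit gets Z_3=7 under the intervention. Z_4 values become -1, 13, 11, -3, 9, 7, 5, 3; E[Z_4|do(Z_3=7)] = 5.5.
Observing Z_3=7 restricts to units where Z_3's equation naturally yields 7: Z_1 ∈ {6, 7}. In that subpopulation Z_4 = -1, -3, mean -2.
Difference = 5.5 − (-2) = 7.5.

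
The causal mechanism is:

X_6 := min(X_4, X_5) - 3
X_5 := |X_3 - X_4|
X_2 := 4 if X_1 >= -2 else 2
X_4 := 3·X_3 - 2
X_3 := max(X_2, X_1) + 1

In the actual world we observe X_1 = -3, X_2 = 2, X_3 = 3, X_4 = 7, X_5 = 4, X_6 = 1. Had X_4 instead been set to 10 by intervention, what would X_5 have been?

7

Intervening sets X_4 = 10 and removes its equation (X_4 := 3·X_3 - 2).
X_2 = 4 if X_1 >= -2 else 2  [with X_1=-3]  = 2
X_3 = max(X_2, X_1) + 1  [with X_2=2, X_1=-3]  = 3
X_5 = |X_3 - X_4|  [with X_3=3, X_4=10]  = 7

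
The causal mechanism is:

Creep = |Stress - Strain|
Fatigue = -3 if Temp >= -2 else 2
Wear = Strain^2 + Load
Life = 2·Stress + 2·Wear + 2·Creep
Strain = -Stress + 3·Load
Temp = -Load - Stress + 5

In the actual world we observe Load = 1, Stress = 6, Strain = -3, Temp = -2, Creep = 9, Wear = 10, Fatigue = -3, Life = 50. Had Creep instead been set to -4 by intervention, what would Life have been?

24

do(Creep=-4) replaces the equation Creep = |Stress - Strain| with the constant Creep = -4.
Strain = -Stress + 3·Load  [with Stress=6, Load=1]  = -3
Wear = Strain^2 + Load  [with Strain=-3, Load=1]  = 10
Life = 2·Stress + 2·Wear + 2·Creep  [with Stress=6, Wear=10, Creep=-4]  = 24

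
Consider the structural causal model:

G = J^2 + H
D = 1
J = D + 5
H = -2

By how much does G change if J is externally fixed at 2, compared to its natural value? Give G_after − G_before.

The intervention breaks the incoming arrows to J: J = D + 5 no longer applies, and J = 2.
G = J^2 + H  [with J=2, H=-2]  = 2
Without intervention: J = D + 5  [with D=1]  = 6; G = J^2 + H  [with J=6, H=-2]  = 34.
Change = 2 − 34 = -32.

-32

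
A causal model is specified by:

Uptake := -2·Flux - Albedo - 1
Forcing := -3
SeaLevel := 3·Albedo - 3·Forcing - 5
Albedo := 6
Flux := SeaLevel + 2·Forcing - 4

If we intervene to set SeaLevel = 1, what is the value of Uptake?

11

do(SeaLevel=1) replaces the equation SeaLevel := 3·Albedo - 3·Forcing - 5 with the constant SeaLevel = 1.
Flux = SeaLevel + 2·Forcing - 4  [with SeaLevel=1, Forcing=-3]  = -9
Uptake = -2·Flux - Albedo - 1  [with Flux=-9, Albedo=6]  = 11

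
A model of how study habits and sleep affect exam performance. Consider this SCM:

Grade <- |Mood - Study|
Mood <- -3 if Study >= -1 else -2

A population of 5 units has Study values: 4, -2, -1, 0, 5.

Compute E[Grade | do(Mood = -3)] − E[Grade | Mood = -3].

Every unit gets Mood=-3 under the intervention. Grade values become 7, 1, 2, 3, 8; E[Grade|do(Mood=-3)] = 4.2.
Observing Mood=-3 restricts to units where Mood's equation naturally yields -3: Study ∈ {4, -1, 0, 5}. In that subpopulation Grade = 7, 2, 3, 8, mean 5.
Difference = 4.2 − 5 = -0.8.

-0.8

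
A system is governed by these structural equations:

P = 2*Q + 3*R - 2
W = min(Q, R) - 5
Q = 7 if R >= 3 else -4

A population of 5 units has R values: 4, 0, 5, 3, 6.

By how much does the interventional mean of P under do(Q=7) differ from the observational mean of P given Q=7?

-2.7

The intervention sets Q=7 in all 5 units regardless of R. Recomputing P per unit gives 24, 12, 27, 21, 30; average 22.8.
Conditioning on Q=7 selects the 4 unit(s) with R ∈ {4, 5, 3, 6}. Their P values: 24, 27, 21, 30. Mean = 25.5.
Difference = 22.8 − 25.5 = -2.7.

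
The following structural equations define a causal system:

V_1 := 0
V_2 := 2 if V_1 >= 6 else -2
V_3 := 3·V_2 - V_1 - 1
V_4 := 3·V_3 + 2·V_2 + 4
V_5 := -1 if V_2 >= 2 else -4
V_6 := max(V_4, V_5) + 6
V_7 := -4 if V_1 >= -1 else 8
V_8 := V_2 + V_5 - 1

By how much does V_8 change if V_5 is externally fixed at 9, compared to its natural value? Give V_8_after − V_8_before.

13

do(V_5=9) replaces the equation V_5 := -1 if V_2 >= 2 else -4 with the constant V_5 = 9.
V_2 = 2 if V_1 >= 6 else -2  [with V_1=0]  = -2
V_8 = V_2 + V_5 - 1  [with V_2=-2, V_5=9]  = 6
Without intervention: V_2 = 2 if V_1 >= 6 else -2  [with V_1=0]  = -2; V_5 = -1 if V_2 >= 2 else -4  [with V_2=-2]  = -4; V_8 = V_2 + V_5 - 1  [with V_2=-2, V_5=-4]  = -7.
Change = 6 − (-7) = 13.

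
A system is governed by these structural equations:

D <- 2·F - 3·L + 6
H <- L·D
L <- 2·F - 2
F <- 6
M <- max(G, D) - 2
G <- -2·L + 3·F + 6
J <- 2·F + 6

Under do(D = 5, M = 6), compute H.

50

Under do(D = 5, M = 6), each intervened variable's structural equation is replaced by its fixed value.
L = 2·F - 2  [with F=6]  = 10
H = L·D  [with L=10, D=5]  = 50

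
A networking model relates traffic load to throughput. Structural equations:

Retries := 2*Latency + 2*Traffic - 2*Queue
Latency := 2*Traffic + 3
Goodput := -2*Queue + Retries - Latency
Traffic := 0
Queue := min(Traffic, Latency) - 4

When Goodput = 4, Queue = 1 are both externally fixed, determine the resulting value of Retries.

Under do(Goodput = 4, Queue = 1), each intervened variable's structural equation is replaced by its fixed value.
Latency = 2*Traffic + 3  [with Traffic=0]  = 3
Retries = 2*Latency + 2*Traffic - 2*Queue  [with Latency=3, Traffic=0, Queue=1]  = 4

4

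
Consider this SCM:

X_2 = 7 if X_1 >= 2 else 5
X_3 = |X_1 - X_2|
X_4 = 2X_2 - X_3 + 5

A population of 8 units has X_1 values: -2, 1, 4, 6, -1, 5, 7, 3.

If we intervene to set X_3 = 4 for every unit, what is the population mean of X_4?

13.5

Under do(X_3=4), X_3's equation is replaced by X_3=4 for every unit. Per-unit X_4: 11, 11, 15, 15, 11, 15, 15, 15. Mean = 13.5.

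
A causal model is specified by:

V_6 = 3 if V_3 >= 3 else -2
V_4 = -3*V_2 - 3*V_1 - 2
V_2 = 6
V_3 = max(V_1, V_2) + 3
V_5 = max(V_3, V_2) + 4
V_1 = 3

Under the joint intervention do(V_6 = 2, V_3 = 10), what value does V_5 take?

Under do(V_6 = 2, V_3 = 10), each intervened variable's structural equation is replaced by its fixed value.
V_5 = max(V_3, V_2) + 4  [with V_3=10, V_2=6]  = 14

14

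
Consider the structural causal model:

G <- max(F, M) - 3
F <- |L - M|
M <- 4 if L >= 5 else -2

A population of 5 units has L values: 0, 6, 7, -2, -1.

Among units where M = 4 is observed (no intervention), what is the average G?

1

E[G|M=4] averages over only the 2 units with M=4 (L = 6, 7): G = 1, 1, mean 1.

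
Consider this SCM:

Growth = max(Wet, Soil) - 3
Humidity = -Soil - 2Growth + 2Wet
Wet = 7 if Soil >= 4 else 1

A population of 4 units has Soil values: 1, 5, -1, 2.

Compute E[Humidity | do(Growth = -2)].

7.25

Every unit gets Growth=-2 under the intervention. Humidity values become 5, 13, 7, 4; E[Humidity|do(Growth=-2)] = 7.25.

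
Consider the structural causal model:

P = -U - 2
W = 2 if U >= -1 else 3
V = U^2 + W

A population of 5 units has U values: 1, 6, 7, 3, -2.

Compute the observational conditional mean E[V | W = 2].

25.75

E[V|W=2] averages over only the 4 units with W=2 (U = 1, 6, 7, 3): V = 3, 38, 51, 11, mean 25.75.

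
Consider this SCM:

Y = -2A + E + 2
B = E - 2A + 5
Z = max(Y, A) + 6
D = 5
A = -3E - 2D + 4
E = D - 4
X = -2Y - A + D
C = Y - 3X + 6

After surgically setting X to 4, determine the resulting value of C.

15

Intervening sets X = 4 and removes its equation (X = -2Y - A + D).
E = D - 4  [with D=5]  = 1
A = -3E - 2D + 4  [with E=1, D=5]  = -9
Y = -2A + E + 2  [with A=-9, E=1]  = 21
C = Y - 3X + 6  [with Y=21, X=4]  = 15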